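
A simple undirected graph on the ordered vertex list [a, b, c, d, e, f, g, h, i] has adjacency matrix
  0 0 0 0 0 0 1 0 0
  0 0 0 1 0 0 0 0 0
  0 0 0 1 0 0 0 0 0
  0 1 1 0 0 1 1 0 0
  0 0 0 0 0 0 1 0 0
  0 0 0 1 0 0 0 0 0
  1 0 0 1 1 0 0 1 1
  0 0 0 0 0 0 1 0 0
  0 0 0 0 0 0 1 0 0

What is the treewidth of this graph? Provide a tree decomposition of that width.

Treewidth 1.
Bags: B1 = {d, g}  B2 = {c, d}  B3 = {g, h}  B4 = {e, g}  B5 = {b, d}  B6 = {a, g}  B7 = {g, i}  B8 = {d, f}
Tree: B1–B2, B1–B3, B3–B4, B2–B5, B3–B6, B6–B7, B2–B8

Each bag holds 2 vertices, so the decomposition has width 1, which upper-bounds the treewidth. G has an edge, so its treewidth is at least 1. Hence tw(G) = 1 exactly.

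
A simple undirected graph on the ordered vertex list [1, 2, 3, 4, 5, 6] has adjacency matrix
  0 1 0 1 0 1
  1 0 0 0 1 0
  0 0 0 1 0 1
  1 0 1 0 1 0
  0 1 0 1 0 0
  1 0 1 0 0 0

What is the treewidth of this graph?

A width-2 tree decomposition is:
Bags: B1 = {2, 4, 5}  B2 = {1, 2, 4}  B3 = {1, 3, 4}  B4 = {1, 3, 6}
Tree: B1–B2, B2–B3, B3–B4
Every bag has size at most 3, so the width is 3 − 1 = 2 and tw(G) ≤ 2. The edges 5–2–1–4–5 form a cycle, so G is not a tree and its treewidth is at least 2. Combining the bounds, tw(G) = 2.

2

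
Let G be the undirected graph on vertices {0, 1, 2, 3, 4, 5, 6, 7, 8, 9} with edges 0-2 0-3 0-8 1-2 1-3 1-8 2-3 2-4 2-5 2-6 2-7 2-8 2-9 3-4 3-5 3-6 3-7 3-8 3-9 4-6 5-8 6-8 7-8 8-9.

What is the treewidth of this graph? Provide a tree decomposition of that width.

Each bag holds 4 vertices, so the decomposition has width 3, which upper-bounds the treewidth. For the lower bound, the 4 vertices {0, 2, 3, 8} are pairwise adjacent, and any tree decomposition puts a clique entirely inside one bag — forcing width ≥ 3. Therefore the treewidth is 3.

Treewidth 3.
Bags: B1 = {2, 3, 6, 8}  B2 = {2, 3, 4, 6}  B3 = {0, 2, 3, 8}  B4 = {2, 3, 8, 9}  B5 = {1, 2, 3, 8}  B6 = {2, 3, 5, 8}  B7 = {2, 3, 7, 8}
Tree: B1–B2, B1–B3, B3–B4, B1–B5, B1–B6, B4–B7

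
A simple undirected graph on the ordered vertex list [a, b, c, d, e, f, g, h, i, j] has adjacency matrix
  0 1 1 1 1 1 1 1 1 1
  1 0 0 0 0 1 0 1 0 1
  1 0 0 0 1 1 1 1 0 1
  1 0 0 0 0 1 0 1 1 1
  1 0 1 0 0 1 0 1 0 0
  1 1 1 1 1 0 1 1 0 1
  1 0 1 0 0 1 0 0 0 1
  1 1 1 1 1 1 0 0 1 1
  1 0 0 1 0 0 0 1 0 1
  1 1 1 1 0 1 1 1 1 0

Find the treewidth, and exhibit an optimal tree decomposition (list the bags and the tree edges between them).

Treewidth 4.
One such decomposition:
Bags: B1 = {a, c, f, g, j}  B2 = {a, c, f, h, j}  B3 = {a, d, f, h, j}  B4 = {a, c, e, f, h}  B5 = {a, b, f, h, j}  B6 = {a, d, h, i, j}
Tree: B1–B2, B2–B3, B2–B4, B3–B5, B3–B6

Every bag has size at most 5, so the width is 5 − 1 = 4 and tw(G) ≤ 4. Conversely, {a, c, f, g, j} is a clique of size 5, and the vertices of any clique must share a bag in every tree decomposition; so some bag has ≥ 5 vertices and tw(G) ≥ 4. Hence tw(G) = 4 exactly.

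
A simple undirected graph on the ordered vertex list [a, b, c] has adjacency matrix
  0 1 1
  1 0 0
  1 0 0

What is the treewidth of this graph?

1

A width-1 tree decomposition is:
Bags: B1 = {a, b}  B2 = {a, c}
Tree: B1–B2
Every bag has size at most 2, so the width is 2 − 1 = 1 and tw(G) ≤ 1. Since G has at least one edge (e.g. b–a), it is not an edgeless graph, so tw(G) ≥ 1. Hence tw(G) = 1 exactly.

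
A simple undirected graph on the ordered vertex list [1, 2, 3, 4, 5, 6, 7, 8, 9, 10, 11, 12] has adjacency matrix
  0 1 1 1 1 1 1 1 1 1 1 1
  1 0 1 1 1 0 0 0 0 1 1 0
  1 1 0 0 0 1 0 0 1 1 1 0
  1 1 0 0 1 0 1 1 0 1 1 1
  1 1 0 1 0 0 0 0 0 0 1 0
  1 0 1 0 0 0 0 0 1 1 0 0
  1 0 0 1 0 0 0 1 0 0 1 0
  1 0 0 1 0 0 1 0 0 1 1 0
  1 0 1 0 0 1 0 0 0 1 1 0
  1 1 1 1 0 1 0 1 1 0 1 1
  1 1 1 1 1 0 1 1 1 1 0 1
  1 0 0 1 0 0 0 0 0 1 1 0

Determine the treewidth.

4

A width-4 tree decomposition is:
Bags: B1 = {1, 4, 10, 11, 12}  B2 = {1, 4, 8, 10, 11}  B3 = {1, 2, 4, 10, 11}  B4 = {1, 2, 4, 5, 11}  B5 = {1, 2, 3, 10, 11}  B6 = {1, 3, 9, 10, 11}  B7 = {1, 3, 6, 9, 10}  B8 = {1, 4, 7, 8, 11}
Tree: B1–B2, B1–B3, B3–B4, B3–B5, B5–B6, B6–B7, B2–B8
Each bag holds 5 vertices, so the decomposition has width 4, which upper-bounds the treewidth. For the lower bound, the 5 vertices {1, 3, 9, 10, 11} are pairwise adjacent, and any tree decomposition puts a clique entirely inside one bag — forcing width ≥ 4. Therefore the treewidth is 4.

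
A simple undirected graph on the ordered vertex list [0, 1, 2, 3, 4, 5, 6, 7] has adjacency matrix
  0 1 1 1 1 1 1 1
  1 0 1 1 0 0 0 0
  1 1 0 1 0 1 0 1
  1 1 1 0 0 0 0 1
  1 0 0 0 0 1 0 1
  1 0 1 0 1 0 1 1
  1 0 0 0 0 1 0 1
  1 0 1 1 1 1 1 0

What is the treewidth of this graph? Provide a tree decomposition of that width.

Treewidth 3.
Bags: B1 = {0, 5, 6, 7}  B2 = {0, 2, 5, 7}  B3 = {0, 4, 5, 7}  B4 = {0, 2, 3, 7}  B5 = {0, 1, 2, 3}
Tree: B1–B2, B1–B3, B2–B4, B4–B5

Every bag has size at most 4, so the width is 4 − 1 = 3 and tw(G) ≤ 3. Conversely, {0, 1, 2, 3} is a clique of size 4, and the vertices of any clique must share a bag in every tree decomposition; so some bag has ≥ 4 vertices and tw(G) ≥ 3. The upper and lower bounds meet at 3, so that is the treewidth.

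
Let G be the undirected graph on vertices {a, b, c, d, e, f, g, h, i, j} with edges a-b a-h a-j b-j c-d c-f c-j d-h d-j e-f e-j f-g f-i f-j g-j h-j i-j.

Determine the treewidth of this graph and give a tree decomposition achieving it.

The largest bag has 3 vertices, giving width 2; this decomposition certifies tw(G) ≤ 2. For the lower bound, the 3 vertices {d, h, j} are pairwise adjacent, and any tree decomposition puts a clique entirely inside one bag — forcing width ≥ 2. The upper and lower bounds meet at 2, so that is the treewidth.

Treewidth 2.
Bags: B1 = {c, f, j}  B2 = {e, f, j}  B3 = {c, d, j}  B4 = {f, i, j}  B5 = {d, h, j}  B6 = {f, g, j}  B7 = {a, h, j}  B8 = {a, b, j}
Tree: B1–B2, B1–B3, B2–B4, B3–B5, B2–B6, B5–B7, B7–B8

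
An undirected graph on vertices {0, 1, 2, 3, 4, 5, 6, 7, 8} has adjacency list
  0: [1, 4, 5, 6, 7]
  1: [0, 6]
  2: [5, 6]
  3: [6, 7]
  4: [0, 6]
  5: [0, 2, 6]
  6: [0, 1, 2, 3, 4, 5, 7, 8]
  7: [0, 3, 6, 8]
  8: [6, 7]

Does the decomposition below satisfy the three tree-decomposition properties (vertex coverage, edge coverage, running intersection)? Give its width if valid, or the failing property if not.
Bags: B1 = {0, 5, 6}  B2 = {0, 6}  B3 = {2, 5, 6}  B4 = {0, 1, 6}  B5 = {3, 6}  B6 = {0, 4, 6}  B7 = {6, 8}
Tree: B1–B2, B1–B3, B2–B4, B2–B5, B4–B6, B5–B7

A tree decomposition must satisfy three properties: every vertex lies in some bag; for every edge, both endpoints lie together in some bag; and for every vertex, the bags containing it form a connected subtree. Here vertex 7 appears in no bag, so the decomposition is invalid.

No — vertex 7 appears in no bag.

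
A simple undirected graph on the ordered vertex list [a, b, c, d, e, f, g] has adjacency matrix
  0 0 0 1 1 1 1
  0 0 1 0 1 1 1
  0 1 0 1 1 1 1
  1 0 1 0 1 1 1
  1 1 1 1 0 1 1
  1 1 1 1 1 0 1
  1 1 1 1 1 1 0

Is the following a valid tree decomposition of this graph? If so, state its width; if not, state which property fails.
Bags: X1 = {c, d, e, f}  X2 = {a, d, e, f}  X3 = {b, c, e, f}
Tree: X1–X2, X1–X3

A tree decomposition must satisfy three properties: every vertex lies in some bag; for every edge, both endpoints lie together in some bag; and for every vertex, the bags containing it form a connected subtree. Here vertex g appears in no bag, so the decomposition is invalid.

No — vertex g appears in no bag.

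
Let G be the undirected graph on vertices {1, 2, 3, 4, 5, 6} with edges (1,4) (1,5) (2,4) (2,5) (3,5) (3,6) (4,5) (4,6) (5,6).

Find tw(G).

2

A width-2 tree decomposition is:
Bags: B1 = {4, 5, 6}  B2 = {2, 4, 5}  B3 = {1, 4, 5}  B4 = {3, 5, 6}
Tree: B1–B2, B2–B3, B1–B4
The largest bag has 3 vertices, giving width 2; this decomposition certifies tw(G) ≤ 2. Conversely, {3, 5, 6} is a clique of size 3, and the vertices of any clique must share a bag in every tree decomposition; so some bag has ≥ 3 vertices and tw(G) ≥ 2. Therefore the treewidth is 2.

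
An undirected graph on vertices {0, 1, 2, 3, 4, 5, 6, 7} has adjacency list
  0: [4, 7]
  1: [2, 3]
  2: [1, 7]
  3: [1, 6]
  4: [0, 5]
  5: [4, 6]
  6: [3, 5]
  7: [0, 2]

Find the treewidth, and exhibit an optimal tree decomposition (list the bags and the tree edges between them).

Every bag has size at most 3, so the width is 3 − 1 = 2 and tw(G) ≤ 2. The edges 6–5–4–0–7–2–1–3–6 form a cycle, so G is not a tree and its treewidth is at least 2. Combining the bounds, tw(G) = 2.

Treewidth 2.
Bags: B1 = {4, 5, 6}  B2 = {0, 4, 6}  B3 = {0, 6, 7}  B4 = {2, 6, 7}  B5 = {1, 2, 6}  B6 = {1, 3, 6}
Tree: B1–B2, B2–B3, B3–B4, B4–B5, B5–B6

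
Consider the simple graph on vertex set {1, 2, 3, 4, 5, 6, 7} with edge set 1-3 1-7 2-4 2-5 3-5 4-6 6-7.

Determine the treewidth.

2

A width-2 tree decomposition is:
Bags: B1 = {2, 4, 5}  B2 = {4, 5, 6}  B3 = {5, 6, 7}  B4 = {1, 5, 7}  B5 = {1, 3, 5}
Tree: B1–B2, B2–B3, B3–B4, B4–B5
The largest bag has 3 vertices, giving width 2; this decomposition certifies tw(G) ≤ 2. For the lower bound, G contains the cycle 5–2–4–6–7–1–3–5, so G is not a forest; only forests have treewidth ≤ 1, hence tw(G) ≥ 2. Hence tw(G) = 2 exactly.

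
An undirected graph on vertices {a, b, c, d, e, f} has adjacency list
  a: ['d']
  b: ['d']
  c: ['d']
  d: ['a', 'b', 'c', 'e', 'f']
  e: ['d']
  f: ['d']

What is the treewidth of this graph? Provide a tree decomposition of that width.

Each bag holds 2 vertices, so the decomposition has width 1, which upper-bounds the treewidth. G has an edge, so its treewidth is at least 1. Combining the bounds, tw(G) = 1.

Treewidth 1.
One such decomposition:
Bags: B1 = {d, f}  B2 = {a, d}  B3 = {b, d}  B4 = {d, e}  B5 = {c, d}
Tree: B1–B2, B2–B3, B3–B4, B1–B5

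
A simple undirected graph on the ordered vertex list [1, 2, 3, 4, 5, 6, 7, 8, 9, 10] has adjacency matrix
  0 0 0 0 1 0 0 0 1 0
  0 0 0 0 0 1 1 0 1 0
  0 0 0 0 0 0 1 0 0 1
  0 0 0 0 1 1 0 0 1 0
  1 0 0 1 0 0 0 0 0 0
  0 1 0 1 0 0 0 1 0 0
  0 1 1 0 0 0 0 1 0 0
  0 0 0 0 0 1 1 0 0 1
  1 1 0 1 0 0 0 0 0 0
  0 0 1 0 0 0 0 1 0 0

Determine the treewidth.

2

A width-2 tree decomposition is:
Bags: B1 = {1, 5, 9}  B2 = {4, 5, 9}  B3 = {2, 4, 9}  B4 = {2, 4, 6}  B5 = {2, 6, 7}  B6 = {6, 7, 8}  B7 = {3, 7, 8}  B8 = {3, 8, 10}
Tree: B1–B2, B2–B3, B3–B4, B4–B5, B5–B6, B6–B7, B7–B8
Each bag holds 3 vertices, so the decomposition has width 2, which upper-bounds the treewidth. For the lower bound, G contains the cycle 1–5–4–9–1, so G is not a forest; only forests have treewidth ≤ 1, hence tw(G) ≥ 2. Therefore the treewidth is 2.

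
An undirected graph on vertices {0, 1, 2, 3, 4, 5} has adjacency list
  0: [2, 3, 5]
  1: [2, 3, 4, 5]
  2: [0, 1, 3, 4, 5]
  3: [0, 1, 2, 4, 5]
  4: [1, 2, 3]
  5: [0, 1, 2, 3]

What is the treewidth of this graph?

A width-3 tree decomposition is:
Bags: B1 = {1, 2, 3, 5}  B2 = {0, 2, 3, 5}  B3 = {1, 2, 3, 4}
Tree: B1–B2, B1–B3
Every bag has size at most 4, so the width is 4 − 1 = 3 and tw(G) ≤ 3. On the other hand G contains the 4-clique {0, 2, 3, 5}. A clique must lie in a single bag of any decomposition, so no decomposition can have width below 3. The upper and lower bounds meet at 3, so that is the treewidth.

3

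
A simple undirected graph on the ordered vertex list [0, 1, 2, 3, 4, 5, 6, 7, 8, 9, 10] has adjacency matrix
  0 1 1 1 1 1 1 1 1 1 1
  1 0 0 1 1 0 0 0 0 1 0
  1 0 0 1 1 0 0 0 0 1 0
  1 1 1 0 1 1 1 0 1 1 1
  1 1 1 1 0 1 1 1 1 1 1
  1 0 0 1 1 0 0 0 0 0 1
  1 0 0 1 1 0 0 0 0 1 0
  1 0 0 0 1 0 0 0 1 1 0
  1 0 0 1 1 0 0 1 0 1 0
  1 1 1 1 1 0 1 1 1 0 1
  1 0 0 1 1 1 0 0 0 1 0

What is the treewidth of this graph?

4

A width-4 tree decomposition is:
Bags: B1 = {0, 4, 7, 8, 9}  B2 = {0, 3, 4, 8, 9}  B3 = {0, 3, 4, 9, 10}  B4 = {0, 1, 3, 4, 9}  B5 = {0, 3, 4, 6, 9}  B6 = {0, 3, 4, 5, 10}  B7 = {0, 2, 3, 4, 9}
Tree: B1–B2, B2–B3, B3–B4, B3–B5, B3–B6, B2–B7
Every bag has size at most 5, so the width is 5 − 1 = 4 and tw(G) ≤ 4. For the lower bound, the 5 vertices {0, 1, 3, 4, 9} are pairwise adjacent, and any tree decomposition puts a clique entirely inside one bag — forcing width ≥ 4. Therefore the treewidth is 4.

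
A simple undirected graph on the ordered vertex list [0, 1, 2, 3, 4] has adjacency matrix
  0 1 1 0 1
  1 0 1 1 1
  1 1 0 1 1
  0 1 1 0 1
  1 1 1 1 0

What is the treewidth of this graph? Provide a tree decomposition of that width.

Treewidth 3.
One such decomposition:
Bags: B1 = {1, 2, 3, 4}  B2 = {0, 1, 2, 4}
Tree: B1–B2

Every bag has size at most 4, so the width is 4 − 1 = 3 and tw(G) ≤ 3. For the lower bound, the 4 vertices {0, 1, 2, 4} are pairwise adjacent, and any tree decomposition puts a clique entirely inside one bag — forcing width ≥ 3. Therefore the treewidth is 3.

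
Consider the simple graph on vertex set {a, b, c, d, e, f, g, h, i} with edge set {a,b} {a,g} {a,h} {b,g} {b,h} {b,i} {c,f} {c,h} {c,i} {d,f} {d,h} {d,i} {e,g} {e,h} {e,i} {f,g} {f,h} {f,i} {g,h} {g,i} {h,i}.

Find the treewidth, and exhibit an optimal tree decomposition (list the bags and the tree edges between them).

The largest bag has 4 vertices, giving width 3; this decomposition certifies tw(G) ≤ 3. For the lower bound, the 4 vertices {a, b, g, h} are pairwise adjacent, and any tree decomposition puts a clique entirely inside one bag — forcing width ≥ 3. Combining the bounds, tw(G) = 3.

Treewidth 3.
One optimal decomposition is:
Bags: B1 = {a, b, g, h}  B2 = {b, g, h, i}  B3 = {f, g, h, i}  B4 = {e, g, h, i}  B5 = {d, f, h, i}  B6 = {c, f, h, i}
Tree: B1–B2, B2–B3, B2–B4, B3–B5, B3–B6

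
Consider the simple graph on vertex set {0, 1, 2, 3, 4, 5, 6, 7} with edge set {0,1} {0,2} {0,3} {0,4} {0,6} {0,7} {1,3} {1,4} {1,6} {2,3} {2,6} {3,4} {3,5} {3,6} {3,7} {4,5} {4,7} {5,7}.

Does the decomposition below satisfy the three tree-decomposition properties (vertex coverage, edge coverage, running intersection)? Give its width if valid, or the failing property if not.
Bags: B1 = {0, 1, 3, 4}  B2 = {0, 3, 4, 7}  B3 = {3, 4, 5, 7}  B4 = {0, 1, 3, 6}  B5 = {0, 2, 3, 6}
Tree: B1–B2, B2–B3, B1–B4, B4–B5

Vertex coverage: the bags together contain {0, 1, 2, 3, 4, 5, 6, 7}, the full vertex set. Edge coverage: each edge of G has both endpoints in at least one bag. Running intersection: for every vertex, the bags containing it form a connected subtree. All three properties hold, so this is a valid tree decomposition of width max|bag| − 1 = 3, and hence tw(G) ≤ 3.

Yes; width 3.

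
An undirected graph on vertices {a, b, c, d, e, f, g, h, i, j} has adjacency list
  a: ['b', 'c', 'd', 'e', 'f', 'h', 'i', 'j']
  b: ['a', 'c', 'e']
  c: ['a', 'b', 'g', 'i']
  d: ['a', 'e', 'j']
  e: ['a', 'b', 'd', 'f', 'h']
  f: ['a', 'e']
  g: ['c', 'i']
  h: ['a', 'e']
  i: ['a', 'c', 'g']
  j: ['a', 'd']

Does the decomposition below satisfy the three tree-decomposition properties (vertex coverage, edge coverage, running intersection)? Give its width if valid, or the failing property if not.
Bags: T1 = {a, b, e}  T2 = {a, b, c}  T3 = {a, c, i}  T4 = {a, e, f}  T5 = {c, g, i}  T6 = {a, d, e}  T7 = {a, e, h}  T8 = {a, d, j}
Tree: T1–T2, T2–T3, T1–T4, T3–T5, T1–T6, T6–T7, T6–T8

Checking the three conditions: (i) the bags cover all of {a, b, c, d, e, f, g, h, i, j}; (ii) for each edge, some bag contains both endpoints; (iii) the bags containing any fixed vertex form a subtree. All hold, so the decomposition is valid with width 3 − 1 = 2.

Yes; width 2.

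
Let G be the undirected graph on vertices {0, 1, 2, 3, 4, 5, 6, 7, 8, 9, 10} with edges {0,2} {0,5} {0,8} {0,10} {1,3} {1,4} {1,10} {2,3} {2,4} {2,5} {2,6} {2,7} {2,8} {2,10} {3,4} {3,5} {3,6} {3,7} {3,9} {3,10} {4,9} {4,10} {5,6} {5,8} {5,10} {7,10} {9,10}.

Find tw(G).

3

A width-3 tree decomposition is:
Bags: B1 = {0, 2, 5, 10}  B2 = {2, 3, 5, 10}  B3 = {2, 3, 4, 10}  B4 = {0, 2, 5, 8}  B5 = {1, 3, 4, 10}  B6 = {2, 3, 5, 6}  B7 = {3, 4, 9, 10}  B8 = {2, 3, 7, 10}
Tree: B1–B2, B2–B3, B1–B4, B3–B5, B2–B6, B3–B7, B2–B8
Each bag holds 4 vertices, so the decomposition has width 3, which upper-bounds the treewidth. Conversely, {1, 3, 4, 10} is a clique of size 4, and the vertices of any clique must share a bag in every tree decomposition; so some bag has ≥ 4 vertices and tw(G) ≥ 3. Hence tw(G) = 3 exactly.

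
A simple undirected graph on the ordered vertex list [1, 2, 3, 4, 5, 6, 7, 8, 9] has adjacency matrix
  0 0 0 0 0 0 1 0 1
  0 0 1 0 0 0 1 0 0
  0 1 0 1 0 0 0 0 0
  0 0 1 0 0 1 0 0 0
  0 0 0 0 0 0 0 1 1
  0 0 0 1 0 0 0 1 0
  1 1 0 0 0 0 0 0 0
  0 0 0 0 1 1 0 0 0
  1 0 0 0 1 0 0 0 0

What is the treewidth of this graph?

2

A width-2 tree decomposition is:
Bags: B1 = {2, 3, 4}  B2 = {2, 4, 7}  B3 = {1, 4, 7}  B4 = {1, 4, 9}  B5 = {4, 5, 9}  B6 = {4, 5, 8}  B7 = {4, 6, 8}
Tree: B1–B2, B2–B3, B3–B4, B4–B5, B5–B6, B6–B7
Every bag has size at most 3, so the width is 3 − 1 = 2 and tw(G) ≤ 2. Since 4–3–2–7–1–9–5–8–6–4 is a cycle in G, G is not acyclic. Forests are exactly the graphs of treewidth ≤ 1, so tw(G) ≥ 2. The upper and lower bounds meet at 2, so that is the treewidth.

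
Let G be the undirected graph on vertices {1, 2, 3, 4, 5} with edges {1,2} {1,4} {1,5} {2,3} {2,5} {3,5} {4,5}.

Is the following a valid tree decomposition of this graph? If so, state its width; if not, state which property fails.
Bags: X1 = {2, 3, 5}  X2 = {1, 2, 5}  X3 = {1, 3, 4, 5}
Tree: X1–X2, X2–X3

A tree decomposition must satisfy three properties: every vertex lies in some bag; for every edge, both endpoints lie together in some bag; and for every vertex, the bags containing it form a connected subtree. Here bags containing vertex 3 are not connected in the tree, so the decomposition is invalid.

No — bags containing vertex 3 are not connected in the tree.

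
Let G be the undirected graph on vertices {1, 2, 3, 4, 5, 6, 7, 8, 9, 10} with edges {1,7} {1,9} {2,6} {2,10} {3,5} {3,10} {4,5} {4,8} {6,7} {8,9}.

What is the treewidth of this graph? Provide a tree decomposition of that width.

Treewidth 2.
One such decomposition:
Bags: B1 = {2, 6, 7}  B2 = {1, 2, 7}  B3 = {1, 2, 9}  B4 = {2, 8, 9}  B5 = {2, 4, 8}  B6 = {2, 4, 5}  B7 = {2, 3, 5}  B8 = {2, 3, 10}
Tree: B1–B2, B2–B3, B3–B4, B4–B5, B5–B6, B6–B7, B7–B8

Every bag has size at most 3, so the width is 3 − 1 = 2 and tw(G) ≤ 2. For the lower bound, G contains the cycle 2–6–7–1–9–8–4–5–3–10–2, so G is not a forest; only forests have treewidth ≤ 1, hence tw(G) ≥ 2. Therefore the treewidth is 2.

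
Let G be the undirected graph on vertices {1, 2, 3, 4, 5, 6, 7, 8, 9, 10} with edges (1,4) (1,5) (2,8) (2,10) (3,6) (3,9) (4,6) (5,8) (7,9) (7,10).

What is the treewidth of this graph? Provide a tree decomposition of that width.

Every bag has size at most 3, so the width is 3 − 1 = 2 and tw(G) ≤ 2. For the lower bound, G contains the cycle 2–10–7–9–3–6–4–1–5–8–2, so G is not a forest; only forests have treewidth ≤ 1, hence tw(G) ≥ 2. Combining the bounds, tw(G) = 2.

Treewidth 2.
Bags: B1 = {2, 7, 10}  B2 = {2, 7, 9}  B3 = {2, 3, 9}  B4 = {2, 3, 6}  B5 = {2, 4, 6}  B6 = {1, 2, 4}  B7 = {1, 2, 5}  B8 = {2, 5, 8}
Tree: B1–B2, B2–B3, B3–B4, B4–B5, B5–B6, B6–B7, B7–B8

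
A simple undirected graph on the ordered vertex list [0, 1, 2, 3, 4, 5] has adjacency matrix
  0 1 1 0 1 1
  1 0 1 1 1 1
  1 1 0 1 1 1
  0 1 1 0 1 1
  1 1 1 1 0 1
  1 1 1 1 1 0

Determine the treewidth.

A width-4 tree decomposition is:
Bags: B1 = {1, 2, 3, 4, 5}  B2 = {0, 1, 2, 4, 5}
Tree: B1–B2
Each bag holds 5 vertices, so the decomposition has width 4, which upper-bounds the treewidth. For the lower bound, the 5 vertices {0, 1, 2, 4, 5} are pairwise adjacent, and any tree decomposition puts a clique entirely inside one bag — forcing width ≥ 4. Hence tw(G) = 4 exactly.

4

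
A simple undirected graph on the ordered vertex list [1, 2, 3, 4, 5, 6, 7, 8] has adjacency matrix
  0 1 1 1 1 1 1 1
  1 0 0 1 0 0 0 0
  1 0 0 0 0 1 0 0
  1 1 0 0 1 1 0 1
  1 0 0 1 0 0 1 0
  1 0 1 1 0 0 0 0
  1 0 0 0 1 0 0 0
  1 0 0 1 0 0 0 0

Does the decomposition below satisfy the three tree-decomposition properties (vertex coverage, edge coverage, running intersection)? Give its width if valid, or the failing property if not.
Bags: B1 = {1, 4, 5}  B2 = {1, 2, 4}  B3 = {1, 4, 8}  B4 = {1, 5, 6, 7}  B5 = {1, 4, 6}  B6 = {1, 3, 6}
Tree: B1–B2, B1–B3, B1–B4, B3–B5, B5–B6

No — bags containing vertex 6 are not connected in the tree.

A tree decomposition must satisfy three properties: every vertex lies in some bag; for every edge, both endpoints lie together in some bag; and for every vertex, the bags containing it form a connected subtree. Here bags containing vertex 6 are not connected in the tree, so the decomposition is invalid.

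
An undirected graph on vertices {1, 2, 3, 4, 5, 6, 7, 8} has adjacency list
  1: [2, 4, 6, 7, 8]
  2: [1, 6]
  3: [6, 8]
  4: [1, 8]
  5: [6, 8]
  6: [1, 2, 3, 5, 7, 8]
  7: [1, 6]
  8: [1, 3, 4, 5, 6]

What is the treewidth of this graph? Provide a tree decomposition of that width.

Treewidth 2.
One optimal decomposition is:
Bags: B1 = {1, 6, 8}  B2 = {5, 6, 8}  B3 = {3, 6, 8}  B4 = {1, 4, 8}  B5 = {1, 6, 7}  B6 = {1, 2, 6}
Tree: B1–B2, B1–B3, B1–B4, B1–B5, B5–B6

The largest bag has 3 vertices, giving width 2; this decomposition certifies tw(G) ≤ 2. On the other hand G contains the 3-clique {1, 4, 8}. A clique must lie in a single bag of any decomposition, so no decomposition can have width below 2. The upper and lower bounds meet at 2, so that is the treewidth.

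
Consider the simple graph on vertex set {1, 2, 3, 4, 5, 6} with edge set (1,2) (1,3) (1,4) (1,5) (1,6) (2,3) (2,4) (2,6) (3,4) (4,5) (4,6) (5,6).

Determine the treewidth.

A width-3 tree decomposition is:
Bags: B1 = {1, 2, 4, 6}  B2 = {1, 2, 3, 4}  B3 = {1, 4, 5, 6}
Tree: B1–B2, B1–B3
Each bag holds 4 vertices, so the decomposition has width 3, which upper-bounds the treewidth. For the lower bound, the 4 vertices {1, 2, 3, 4} are pairwise adjacent, and any tree decomposition puts a clique entirely inside one bag — forcing width ≥ 3. Hence tw(G) = 3 exactly.

3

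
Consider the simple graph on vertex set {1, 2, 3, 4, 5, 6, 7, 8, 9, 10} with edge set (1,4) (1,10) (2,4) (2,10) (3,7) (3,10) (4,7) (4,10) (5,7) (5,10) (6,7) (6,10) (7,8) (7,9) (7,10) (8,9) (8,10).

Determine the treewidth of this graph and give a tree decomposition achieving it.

Treewidth 2.
One optimal decomposition is:
Bags: B1 = {5, 7, 10}  B2 = {3, 7, 10}  B3 = {4, 7, 10}  B4 = {7, 8, 10}  B5 = {1, 4, 10}  B6 = {2, 4, 10}  B7 = {7, 8, 9}  B8 = {6, 7, 10}
Tree: B1–B2, B2–B3, B1–B4, B3–B5, B5–B6, B4–B7, B2–B8

Each bag holds 3 vertices, so the decomposition has width 2, which upper-bounds the treewidth. For the lower bound, the 3 vertices {7, 8, 9} are pairwise adjacent, and any tree decomposition puts a clique entirely inside one bag — forcing width ≥ 2. Combining the bounds, tw(G) = 2.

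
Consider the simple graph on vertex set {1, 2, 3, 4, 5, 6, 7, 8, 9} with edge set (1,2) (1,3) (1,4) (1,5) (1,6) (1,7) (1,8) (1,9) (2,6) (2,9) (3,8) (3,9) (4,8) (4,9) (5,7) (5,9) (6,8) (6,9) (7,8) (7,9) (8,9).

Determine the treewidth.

A width-3 tree decomposition is:
Bags: B1 = {1, 5, 7, 9}  B2 = {1, 7, 8, 9}  B3 = {1, 6, 8, 9}  B4 = {1, 3, 8, 9}  B5 = {1, 2, 6, 9}  B6 = {1, 4, 8, 9}
Tree: B1–B2, B2–B3, B3–B4, B3–B5, B2–B6
Each bag holds 4 vertices, so the decomposition has width 3, which upper-bounds the treewidth. For the lower bound, the 4 vertices {1, 3, 8, 9} are pairwise adjacent, and any tree decomposition puts a clique entirely inside one bag — forcing width ≥ 3. The upper and lower bounds meet at 3, so that is the treewidth.

3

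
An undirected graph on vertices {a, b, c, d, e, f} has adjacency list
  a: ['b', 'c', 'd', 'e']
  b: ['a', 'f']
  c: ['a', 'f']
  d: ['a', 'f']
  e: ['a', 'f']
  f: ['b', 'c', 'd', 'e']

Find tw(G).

A width-2 tree decomposition is:
Bags: B1 = {a, c, f}  B2 = {a, e, f}  B3 = {a, d, f}  B4 = {a, b, f}
Tree: B1–B2, B2–B3, B3–B4
Every bag has size at most 3, so the width is 3 − 1 = 2 and tw(G) ≤ 2. Since a–c–f–e–a is a cycle in G, G is not acyclic. Forests are exactly the graphs of treewidth ≤ 1, so tw(G) ≥ 2. Combining the bounds, tw(G) = 2.

2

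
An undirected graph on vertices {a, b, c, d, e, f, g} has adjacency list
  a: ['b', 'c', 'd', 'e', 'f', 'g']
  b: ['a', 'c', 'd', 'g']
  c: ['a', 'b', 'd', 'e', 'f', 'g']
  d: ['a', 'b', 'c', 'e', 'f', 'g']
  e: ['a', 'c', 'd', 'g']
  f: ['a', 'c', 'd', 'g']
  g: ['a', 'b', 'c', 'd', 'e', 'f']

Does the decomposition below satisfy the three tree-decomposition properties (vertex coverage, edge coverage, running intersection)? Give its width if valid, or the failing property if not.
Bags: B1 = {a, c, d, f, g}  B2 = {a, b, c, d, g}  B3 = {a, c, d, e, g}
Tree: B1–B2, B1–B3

Yes; width 4.

Checking the three conditions: (i) the bags cover all of {a, b, c, d, e, f, g}; (ii) for each edge, some bag contains both endpoints; (iii) the bags containing any fixed vertex form a subtree. All hold, so the decomposition is valid with width 5 − 1 = 4.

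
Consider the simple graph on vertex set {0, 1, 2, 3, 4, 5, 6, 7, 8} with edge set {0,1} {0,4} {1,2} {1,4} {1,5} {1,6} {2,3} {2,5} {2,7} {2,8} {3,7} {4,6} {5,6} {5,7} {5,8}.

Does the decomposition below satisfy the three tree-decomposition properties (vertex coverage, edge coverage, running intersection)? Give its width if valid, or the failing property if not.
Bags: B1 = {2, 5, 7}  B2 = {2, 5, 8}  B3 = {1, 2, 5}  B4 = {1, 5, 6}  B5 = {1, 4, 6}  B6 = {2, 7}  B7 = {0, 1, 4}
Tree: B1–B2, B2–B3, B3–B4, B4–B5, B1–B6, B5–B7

A tree decomposition must satisfy three properties: every vertex lies in some bag; for every edge, both endpoints lie together in some bag; and for every vertex, the bags containing it form a connected subtree. Here vertex 3 appears in no bag, so the decomposition is invalid.

No — vertex 3 appears in no bag.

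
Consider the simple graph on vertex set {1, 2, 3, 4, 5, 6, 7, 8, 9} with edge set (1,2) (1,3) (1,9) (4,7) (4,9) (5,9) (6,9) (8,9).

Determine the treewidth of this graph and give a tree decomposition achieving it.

Every bag has size at most 2, so the width is 2 − 1 = 1 and tw(G) ≤ 1. G has an edge, so its treewidth is at least 1. Hence tw(G) = 1 exactly.

Treewidth 1.
One optimal decomposition is:
Bags: B1 = {1, 9}  B2 = {4, 9}  B3 = {8, 9}  B4 = {1, 2}  B5 = {4, 7}  B6 = {6, 9}  B7 = {1, 3}  B8 = {5, 9}
Tree: B1–B2, B2–B3, B1–B4, B2–B5, B1–B6, B4–B7, B6–B8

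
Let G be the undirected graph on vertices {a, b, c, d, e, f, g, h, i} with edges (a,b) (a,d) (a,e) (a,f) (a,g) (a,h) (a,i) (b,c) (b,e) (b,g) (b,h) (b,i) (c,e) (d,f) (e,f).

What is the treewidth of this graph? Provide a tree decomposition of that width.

The largest bag has 3 vertices, giving width 2; this decomposition certifies tw(G) ≤ 2. For the lower bound, the 3 vertices {b, c, e} are pairwise adjacent, and any tree decomposition puts a clique entirely inside one bag — forcing width ≥ 2. Combining the bounds, tw(G) = 2.

Treewidth 2.
One such decomposition:
Bags: B1 = {a, b, e}  B2 = {a, e, f}  B3 = {a, d, f}  B4 = {a, b, h}  B5 = {a, b, g}  B6 = {a, b, i}  B7 = {b, c, e}
Tree: B1–B2, B2–B3, B1–B4, B1–B5, B5–B6, B1–B7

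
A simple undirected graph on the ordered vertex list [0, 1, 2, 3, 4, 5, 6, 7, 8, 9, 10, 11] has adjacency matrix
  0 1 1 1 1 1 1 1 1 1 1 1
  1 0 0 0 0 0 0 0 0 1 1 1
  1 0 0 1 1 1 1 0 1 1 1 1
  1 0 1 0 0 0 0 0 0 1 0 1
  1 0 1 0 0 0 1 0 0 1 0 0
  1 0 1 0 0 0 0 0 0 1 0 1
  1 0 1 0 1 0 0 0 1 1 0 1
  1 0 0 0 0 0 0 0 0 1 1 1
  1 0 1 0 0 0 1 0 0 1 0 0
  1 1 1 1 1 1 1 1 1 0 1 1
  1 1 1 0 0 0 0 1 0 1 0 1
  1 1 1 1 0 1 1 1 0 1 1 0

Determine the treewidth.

A width-4 tree decomposition is:
Bags: B1 = {0, 2, 9, 10, 11}  B2 = {0, 2, 6, 9, 11}  B3 = {0, 2, 3, 9, 11}  B4 = {0, 1, 9, 10, 11}  B5 = {0, 2, 5, 9, 11}  B6 = {0, 2, 6, 8, 9}  B7 = {0, 2, 4, 6, 9}  B8 = {0, 7, 9, 10, 11}
Tree: B1–B2, B2–B3, B1–B4, B3–B5, B2–B6, B2–B7, B4–B8
Each bag holds 5 vertices, so the decomposition has width 4, which upper-bounds the treewidth. For the lower bound, the 5 vertices {0, 1, 9, 10, 11} are pairwise adjacent, and any tree decomposition puts a clique entirely inside one bag — forcing width ≥ 4. Combining the bounds, tw(G) = 4.

4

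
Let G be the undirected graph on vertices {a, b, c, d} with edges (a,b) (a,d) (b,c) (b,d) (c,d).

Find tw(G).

2

A width-2 tree decomposition is:
Bags: B1 = {a, b, d}  B2 = {b, c, d}
Tree: B1–B2
Each bag holds 3 vertices, so the decomposition has width 2, which upper-bounds the treewidth. Conversely, {b, c, d} is a clique of size 3, and the vertices of any clique must share a bag in every tree decomposition; so some bag has ≥ 3 vertices and tw(G) ≥ 2. The upper and lower bounds meet at 2, so that is the treewidth.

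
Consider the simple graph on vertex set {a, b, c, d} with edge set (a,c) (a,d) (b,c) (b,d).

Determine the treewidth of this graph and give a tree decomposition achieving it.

Treewidth 2.
One such decomposition:
Bags: B1 = {a, c, d}  B2 = {b, c, d}
Tree: B1–B2

Every bag has size at most 3, so the width is 3 − 1 = 2 and tw(G) ≤ 2. For the lower bound, G contains the cycle d–a–c–b–d, so G is not a forest; only forests have treewidth ≤ 1, hence tw(G) ≥ 2. Combining the bounds, tw(G) = 2.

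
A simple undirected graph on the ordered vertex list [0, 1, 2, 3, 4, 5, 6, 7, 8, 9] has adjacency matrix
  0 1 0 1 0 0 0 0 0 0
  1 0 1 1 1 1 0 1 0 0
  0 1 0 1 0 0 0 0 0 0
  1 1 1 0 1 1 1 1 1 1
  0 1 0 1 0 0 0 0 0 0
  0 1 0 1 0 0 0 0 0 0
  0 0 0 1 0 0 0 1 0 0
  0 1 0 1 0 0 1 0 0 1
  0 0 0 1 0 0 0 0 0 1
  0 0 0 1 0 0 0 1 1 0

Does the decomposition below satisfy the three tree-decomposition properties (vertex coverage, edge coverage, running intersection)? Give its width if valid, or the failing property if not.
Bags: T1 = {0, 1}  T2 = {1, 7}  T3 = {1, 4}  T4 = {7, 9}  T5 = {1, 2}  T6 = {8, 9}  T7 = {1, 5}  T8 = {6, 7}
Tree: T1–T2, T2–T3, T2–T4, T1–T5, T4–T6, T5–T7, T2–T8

A tree decomposition must satisfy three properties: every vertex lies in some bag; for every edge, both endpoints lie together in some bag; and for every vertex, the bags containing it form a connected subtree. Here vertex 3 appears in no bag, so the decomposition is invalid.

No — vertex 3 appears in no bag.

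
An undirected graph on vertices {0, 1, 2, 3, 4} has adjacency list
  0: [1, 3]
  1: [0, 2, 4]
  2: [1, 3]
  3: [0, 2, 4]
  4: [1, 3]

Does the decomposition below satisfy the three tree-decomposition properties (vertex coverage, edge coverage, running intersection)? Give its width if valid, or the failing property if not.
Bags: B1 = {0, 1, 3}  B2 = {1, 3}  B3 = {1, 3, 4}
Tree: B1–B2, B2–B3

No — vertex 2 appears in no bag.

A tree decomposition must satisfy three properties: every vertex lies in some bag; for every edge, both endpoints lie together in some bag; and for every vertex, the bags containing it form a connected subtree. Here vertex 2 appears in no bag, so the decomposition is invalid.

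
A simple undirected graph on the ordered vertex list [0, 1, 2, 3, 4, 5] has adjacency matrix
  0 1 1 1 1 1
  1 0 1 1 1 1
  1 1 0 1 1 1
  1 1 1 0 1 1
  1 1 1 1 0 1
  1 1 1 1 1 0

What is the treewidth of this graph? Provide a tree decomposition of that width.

Treewidth 5.
Bags: B1 = {0, 1, 2, 3, 4, 5}
Tree: (single bag)

With just one bag of size 6, the width is 6 − 1 = 5, so tw(G) ≤ 5. Conversely, {0, 1, 2, 3, 4, 5} is a clique of size 6, and the vertices of any clique must share a bag in every tree decomposition; so some bag has ≥ 6 vertices and tw(G) ≥ 5. The upper and lower bounds meet at 5, so that is the treewidth.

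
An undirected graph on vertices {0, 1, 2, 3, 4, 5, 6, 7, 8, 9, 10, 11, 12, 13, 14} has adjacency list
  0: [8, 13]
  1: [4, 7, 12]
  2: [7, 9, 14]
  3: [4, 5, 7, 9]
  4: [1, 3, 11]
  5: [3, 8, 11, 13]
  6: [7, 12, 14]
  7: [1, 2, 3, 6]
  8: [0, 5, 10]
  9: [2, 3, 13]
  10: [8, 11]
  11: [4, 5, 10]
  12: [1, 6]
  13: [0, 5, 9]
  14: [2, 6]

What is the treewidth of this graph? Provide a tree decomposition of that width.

Treewidth 3.
One optimal decomposition is:
Bags: B1 = {0, 8, 10, 13}  B2 = {5, 8, 10, 13}  B3 = {5, 10, 11, 13}  B4 = {5, 9, 11, 13}  B5 = {3, 5, 9, 11}  B6 = {3, 4, 9, 11}  B7 = {2, 3, 4, 9}  B8 = {2, 3, 4, 7}  B9 = {1, 2, 4, 7}  B10 = {1, 2, 7, 14}  B11 = {1, 6, 7, 14}  B12 = {1, 6, 12, 14}
Tree: B1–B2, B2–B3, B3–B4, B4–B5, B5–B6, B6–B7, B7–B8, B8–B9, B9–B10, B10–B11, B11–B12

The largest bag has 4 vertices, giving width 3; this decomposition certifies tw(G) ≤ 3. For the lower bound: the 4 vertex sets {0,8,10}, {13}, {5}, {3,4,9,11} are disjoint, each induces a connected subgraph, and every pair is joined by at least one edge of G. Contracting each set to a single vertex therefore yields K_{4} as a minor, and since treewidth is minor-monotone, tw(G) ≥ tw(K_{4}) = 3. Combining the bounds, tw(G) = 3.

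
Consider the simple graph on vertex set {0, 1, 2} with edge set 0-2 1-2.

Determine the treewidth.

A width-1 tree decomposition is:
Bags: B1 = {0, 2}  B2 = {1, 2}
Tree: B1–B2
Every bag has size at most 2, so the width is 2 − 1 = 1 and tw(G) ≤ 1. Since G has at least one edge (e.g. 0–2), it is not an edgeless graph, so tw(G) ≥ 1. Hence tw(G) = 1 exactly.

1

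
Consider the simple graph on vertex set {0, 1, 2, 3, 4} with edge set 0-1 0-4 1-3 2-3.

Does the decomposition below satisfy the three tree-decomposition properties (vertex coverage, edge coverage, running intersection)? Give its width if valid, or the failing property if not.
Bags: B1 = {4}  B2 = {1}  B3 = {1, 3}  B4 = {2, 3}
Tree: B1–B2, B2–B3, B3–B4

A tree decomposition must satisfy three properties: every vertex lies in some bag; for every edge, both endpoints lie together in some bag; and for every vertex, the bags containing it form a connected subtree. Here vertex 0 appears in no bag, so the decomposition is invalid.

No — vertex 0 appears in no bag.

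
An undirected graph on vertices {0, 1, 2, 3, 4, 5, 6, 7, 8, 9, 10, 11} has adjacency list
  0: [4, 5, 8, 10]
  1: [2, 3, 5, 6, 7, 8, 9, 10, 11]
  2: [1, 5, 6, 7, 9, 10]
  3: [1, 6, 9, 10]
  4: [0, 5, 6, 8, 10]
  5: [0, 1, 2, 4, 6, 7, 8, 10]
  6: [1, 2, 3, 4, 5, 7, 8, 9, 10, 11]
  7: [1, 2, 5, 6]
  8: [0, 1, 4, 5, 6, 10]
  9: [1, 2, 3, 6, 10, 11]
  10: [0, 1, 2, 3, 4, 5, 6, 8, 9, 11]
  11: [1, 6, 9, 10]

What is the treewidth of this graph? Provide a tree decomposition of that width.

Each bag holds 5 vertices, so the decomposition has width 4, which upper-bounds the treewidth. On the other hand G contains the 5-clique {0, 4, 5, 8, 10}. A clique must lie in a single bag of any decomposition, so no decomposition can have width below 4. The upper and lower bounds meet at 4, so that is the treewidth.

Treewidth 4.
One such decomposition:
Bags: B1 = {1, 2, 5, 6, 10}  B2 = {1, 2, 5, 6, 7}  B3 = {1, 5, 6, 8, 10}  B4 = {4, 5, 6, 8, 10}  B5 = {1, 2, 6, 9, 10}  B6 = {0, 4, 5, 8, 10}  B7 = {1, 6, 9, 10, 11}  B8 = {1, 3, 6, 9, 10}
Tree: B1–B2, B1–B3, B3–B4, B1–B5, B4–B6, B5–B7, B7–B8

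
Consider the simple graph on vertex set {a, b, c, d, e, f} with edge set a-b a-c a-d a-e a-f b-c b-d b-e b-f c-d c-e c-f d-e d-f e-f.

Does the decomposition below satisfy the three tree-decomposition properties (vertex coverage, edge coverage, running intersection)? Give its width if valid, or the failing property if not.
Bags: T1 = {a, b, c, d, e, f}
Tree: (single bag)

Yes; width 5.

Vertex coverage: the bags together contain {a, b, c, d, e, f}, the full vertex set. Edge coverage: each edge of G has both endpoints in at least one bag. Running intersection: for every vertex, the bags containing it form a connected subtree. All three properties hold, so this is a valid tree decomposition of width max|bag| − 1 = 5, and hence tw(G) ≤ 5.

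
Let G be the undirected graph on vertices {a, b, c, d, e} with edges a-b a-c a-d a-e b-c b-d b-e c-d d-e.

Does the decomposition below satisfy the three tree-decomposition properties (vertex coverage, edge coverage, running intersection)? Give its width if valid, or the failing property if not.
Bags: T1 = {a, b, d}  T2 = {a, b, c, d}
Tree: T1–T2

No — vertex e appears in no bag.

A tree decomposition must satisfy three properties: every vertex lies in some bag; for every edge, both endpoints lie together in some bag; and for every vertex, the bags containing it form a connected subtree. Here vertex e appears in no bag, so the decomposition is invalid.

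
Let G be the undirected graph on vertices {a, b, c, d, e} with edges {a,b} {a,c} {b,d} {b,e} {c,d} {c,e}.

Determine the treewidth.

2

A width-2 tree decomposition is:
Bags: B1 = {a, b, c}  B2 = {b, c, e}  B3 = {b, c, d}
Tree: B1–B2, B2–B3
Each bag holds 3 vertices, so the decomposition has width 2, which upper-bounds the treewidth. Since a–c–e–b–a is a cycle in G, G is not acyclic. Forests are exactly the graphs of treewidth ≤ 1, so tw(G) ≥ 2. Combining the bounds, tw(G) = 2.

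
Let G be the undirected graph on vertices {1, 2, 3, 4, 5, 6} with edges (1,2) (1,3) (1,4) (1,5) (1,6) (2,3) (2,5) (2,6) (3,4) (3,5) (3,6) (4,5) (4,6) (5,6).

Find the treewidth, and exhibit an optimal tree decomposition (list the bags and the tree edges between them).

Treewidth 4.
One such decomposition:
Bags: B1 = {1, 3, 4, 5, 6}  B2 = {1, 2, 3, 5, 6}
Tree: B1–B2

The largest bag has 5 vertices, giving width 4; this decomposition certifies tw(G) ≤ 4. On the other hand G contains the 5-clique {1, 2, 3, 5, 6}. A clique must lie in a single bag of any decomposition, so no decomposition can have width below 4. Therefore the treewidth is 4.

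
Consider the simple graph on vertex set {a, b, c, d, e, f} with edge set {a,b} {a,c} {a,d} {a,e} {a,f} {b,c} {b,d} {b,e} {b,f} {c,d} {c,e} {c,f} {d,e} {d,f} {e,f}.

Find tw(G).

5

A width-5 tree decomposition is:
Bags: B1 = {a, b, c, d, e, f}
Tree: (single bag)
With just one bag of size 6, the width is 6 − 1 = 5, so tw(G) ≤ 5. On the other hand G contains the 6-clique {a, b, c, d, e, f}. A clique must lie in a single bag of any decomposition, so no decomposition can have width below 5. Hence tw(G) = 5 exactly.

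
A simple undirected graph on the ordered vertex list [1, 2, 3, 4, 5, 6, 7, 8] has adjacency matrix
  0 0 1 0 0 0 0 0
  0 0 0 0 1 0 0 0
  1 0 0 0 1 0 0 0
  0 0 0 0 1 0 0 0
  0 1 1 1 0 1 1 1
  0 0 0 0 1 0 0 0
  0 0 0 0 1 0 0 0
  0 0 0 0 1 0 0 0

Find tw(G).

A width-1 tree decomposition is:
Bags: B1 = {5, 6}  B2 = {4, 5}  B3 = {5, 7}  B4 = {5, 8}  B5 = {3, 5}  B6 = {1, 3}  B7 = {2, 5}
Tree: B1–B2, B1–B3, B3–B4, B1–B5, B5–B6, B5–B7
The largest bag has 2 vertices, giving width 1; this decomposition certifies tw(G) ≤ 1. G has an edge, so its treewidth is at least 1. Therefore the treewidth is 1.

1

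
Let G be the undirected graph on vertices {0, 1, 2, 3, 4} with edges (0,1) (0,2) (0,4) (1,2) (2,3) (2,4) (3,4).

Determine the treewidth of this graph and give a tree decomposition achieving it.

Treewidth 2.
Bags: B1 = {0, 1, 2}  B2 = {0, 2, 4}  B3 = {2, 3, 4}
Tree: B1–B2, B2–B3

Each bag holds 3 vertices, so the decomposition has width 2, which upper-bounds the treewidth. On the other hand G contains the 3-clique {0, 1, 2}. A clique must lie in a single bag of any decomposition, so no decomposition can have width below 2. Combining the bounds, tw(G) = 2.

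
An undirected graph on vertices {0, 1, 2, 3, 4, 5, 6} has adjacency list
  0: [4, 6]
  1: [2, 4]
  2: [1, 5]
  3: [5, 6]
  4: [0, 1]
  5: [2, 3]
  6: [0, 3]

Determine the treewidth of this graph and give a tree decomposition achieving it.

Every bag has size at most 3, so the width is 3 − 1 = 2 and tw(G) ≤ 2. The edges 4–1–2–5–3–6–0–4 form a cycle, so G is not a tree and its treewidth is at least 2. Therefore the treewidth is 2.

Treewidth 2.
One optimal decomposition is:
Bags: B1 = {1, 2, 4}  B2 = {2, 4, 5}  B3 = {3, 4, 5}  B4 = {3, 4, 6}  B5 = {0, 4, 6}
Tree: B1–B2, B2–B3, B3–B4, B4–B5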